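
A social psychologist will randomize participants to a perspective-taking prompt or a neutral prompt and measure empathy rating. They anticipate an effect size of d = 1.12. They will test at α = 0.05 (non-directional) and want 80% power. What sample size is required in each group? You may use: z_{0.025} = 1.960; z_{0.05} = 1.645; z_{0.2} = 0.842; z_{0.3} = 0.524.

For two independent groups with equal n: n = 2·((z_{α/2} + z_β) / d)².
z_{α/2} + z_β = 1.960 + 0.842 = 2.802.
n = 2 × (2.802 / 1.12)² = 2 × 2.502² = 2 × 6.26 = 12.5.
Round up to the next whole participant.

n = 13 per group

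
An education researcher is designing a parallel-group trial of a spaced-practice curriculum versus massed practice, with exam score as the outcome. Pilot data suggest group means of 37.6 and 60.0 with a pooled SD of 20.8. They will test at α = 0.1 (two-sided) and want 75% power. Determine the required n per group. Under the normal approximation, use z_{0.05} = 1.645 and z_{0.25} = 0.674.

n = 10 per group

Cohen's d = |M₁ − M₂| / SD_pooled = |37.6 − 60.0| / 20.8 = 22.4 / 20.8 = 1.077.
For two independent groups with equal n: n = 2·((z_{α/2} + z_β) / d)².
z_{α/2} + z_β = 1.645 + 0.674 = 2.319.
n = 2 × (2.319 / 1.077)² = 2 × 2.153² = 2 × 4.64 = 9.3.
Round up to the next whole participant.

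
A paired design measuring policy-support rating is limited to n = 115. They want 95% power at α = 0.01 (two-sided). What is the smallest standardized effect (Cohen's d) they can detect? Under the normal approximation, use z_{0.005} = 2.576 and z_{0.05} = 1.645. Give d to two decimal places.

d_min ≈ 0.39

For a single sample (or paired design) of n = 115: d_min = (z_{α/2} + z_β)/√n.
z-sum = 2.576 + 1.645 = 4.221.
d_min = 4.221 / √115 = 4.221 / 10.724 = 0.394.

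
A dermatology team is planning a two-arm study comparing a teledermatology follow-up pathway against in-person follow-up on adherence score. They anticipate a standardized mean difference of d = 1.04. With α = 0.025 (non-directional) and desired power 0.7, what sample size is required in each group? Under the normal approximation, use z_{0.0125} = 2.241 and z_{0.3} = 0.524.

n = 15 per group

For two independent groups with equal n: n = 2·((z_{α/2} + z_β) / d)².
z_{α/2} + z_β = 2.241 + 0.524 = 2.765.
n = 2 × (2.765 / 1.04)² = 2 × 2.659² = 2 × 7.07 = 14.1.
Round up to the next whole participant.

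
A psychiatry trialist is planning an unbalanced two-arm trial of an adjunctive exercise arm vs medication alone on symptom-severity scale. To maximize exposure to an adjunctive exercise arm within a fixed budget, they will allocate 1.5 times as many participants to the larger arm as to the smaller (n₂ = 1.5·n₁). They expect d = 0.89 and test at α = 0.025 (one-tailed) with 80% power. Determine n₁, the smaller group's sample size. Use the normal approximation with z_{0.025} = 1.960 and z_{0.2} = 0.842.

With allocation ratio k = n₂/n₁ = 1.5, Var(x̄₁−x̄₂) = σ²(1/n₁ + 1/(k·n₁)) = σ²·(k+1)/(k·n₁).
So n₁ = (1 + 1/k)·((z_{α} + z_β)/d)² = 1.667 × (2.802/0.89)².
n₁ = 1.667 × 9.91 = 16.5.
Round up: n₁ = 17, giving n₂ = ⌈1.5 × 17⌉ = ⌈25.5⌉ = 26.

n₁ = 17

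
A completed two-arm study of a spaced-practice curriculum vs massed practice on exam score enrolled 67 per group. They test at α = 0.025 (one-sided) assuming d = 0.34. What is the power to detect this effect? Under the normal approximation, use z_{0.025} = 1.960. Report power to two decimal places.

For two equal groups, power = Φ(d·√(n/2) − z_{α}).
d·√(n/2) = 0.34 × √(67/2) = 0.34 × 5.788 = 1.968.
z_β = 1.968 − 1.960 = 0.008.
Power = Φ(0.008) = 0.503.

power ≈ 0.50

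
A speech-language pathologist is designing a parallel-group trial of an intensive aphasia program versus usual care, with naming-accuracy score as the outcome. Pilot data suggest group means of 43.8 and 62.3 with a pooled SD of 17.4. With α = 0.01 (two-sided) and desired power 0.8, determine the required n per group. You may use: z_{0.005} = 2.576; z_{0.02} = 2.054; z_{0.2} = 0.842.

n = 21 per group

Cohen's d = |M₁ − M₂| / SD_pooled = |43.8 − 62.3| / 17.4 = 18.5 / 17.4 = 1.063.
For two independent groups with equal n: n = 2·((z_{α/2} + z_β) / d)².
z_{α/2} + z_β = 2.576 + 0.842 = 3.418.
n = 2 × (3.418 / 1.063)² = 2 × 3.215² = 2 × 10.34 = 20.7.
Round up to the next whole participant.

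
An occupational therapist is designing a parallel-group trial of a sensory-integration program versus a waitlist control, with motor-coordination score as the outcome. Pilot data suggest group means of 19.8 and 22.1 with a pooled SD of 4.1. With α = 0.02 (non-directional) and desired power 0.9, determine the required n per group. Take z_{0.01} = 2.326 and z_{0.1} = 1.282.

Cohen's d = |M₁ − M₂| / SD_pooled = |19.8 − 22.1| / 4.1 = 2.3 / 4.1 = 0.561.
For two independent groups with equal n: n = 2·((z_{α/2} + z_β) / d)².
z_{α/2} + z_β = 2.326 + 1.282 = 3.608.
n = 2 × (3.608 / 0.561)² = 2 × 6.431² = 2 × 41.36 = 82.7.
Round up to the next whole participant.

n = 83 per group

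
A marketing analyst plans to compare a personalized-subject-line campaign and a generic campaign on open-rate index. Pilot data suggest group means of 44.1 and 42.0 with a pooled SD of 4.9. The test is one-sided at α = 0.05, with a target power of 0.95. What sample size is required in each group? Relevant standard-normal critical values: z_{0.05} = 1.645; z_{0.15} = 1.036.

Cohen's d = |M₁ − M₂| / SD_pooled = |44.1 − 42.0| / 4.9 = 2.1 / 4.9 = 0.429.
For two independent groups with equal n: n = 2·((z_{α} + z_β) / d)².
z_{α} + z_β = 1.645 + 1.645 = 3.290.
n = 2 × (3.290 / 0.429)² = 2 × 7.669² = 2 × 58.81 = 117.6.
Round up to the next whole participant.

n = 118 per group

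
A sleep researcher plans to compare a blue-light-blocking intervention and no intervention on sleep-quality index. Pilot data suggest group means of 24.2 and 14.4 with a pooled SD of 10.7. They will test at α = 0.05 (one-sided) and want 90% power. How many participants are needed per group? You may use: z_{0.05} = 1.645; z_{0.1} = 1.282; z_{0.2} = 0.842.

n = 21 per group

Cohen's d = |M₁ − M₂| / SD_pooled = |24.2 − 14.4| / 10.7 = 9.8 / 10.7 = 0.916.
For two independent groups with equal n: n = 2·((z_{α} + z_β) / d)².
z_{α} + z_β = 1.645 + 1.282 = 2.927.
n = 2 × (2.927 / 0.916)² = 2 × 3.195² = 2 × 10.21 = 20.4.
Round up to the next whole participant.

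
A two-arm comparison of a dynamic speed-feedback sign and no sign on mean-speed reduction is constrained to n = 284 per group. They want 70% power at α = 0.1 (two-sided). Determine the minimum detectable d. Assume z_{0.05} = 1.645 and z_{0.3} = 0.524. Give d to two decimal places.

For two independent groups of n = 284 each: d_min = (z_{α/2} + z_β)·√(2/n).
z-sum = 1.645 + 0.524 = 2.169.
d_min = 2.169 × √(2/284) = 2.169 × 0.0839 = 0.182.

d_min ≈ 0.18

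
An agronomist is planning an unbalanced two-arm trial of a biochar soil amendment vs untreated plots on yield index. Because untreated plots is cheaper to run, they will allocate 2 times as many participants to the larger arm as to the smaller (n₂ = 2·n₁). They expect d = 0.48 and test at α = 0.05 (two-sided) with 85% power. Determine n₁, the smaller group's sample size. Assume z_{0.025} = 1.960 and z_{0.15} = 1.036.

n₁ = 59

With allocation ratio k = n₂/n₁ = 2, Var(x̄₁−x̄₂) = σ²(1/n₁ + 1/(k·n₁)) = σ²·(k+1)/(k·n₁).
So n₁ = (1 + 1/k)·((z_{α/2} + z_β)/d)² = 1.500 × (2.996/0.48)².
n₁ = 1.500 × 38.96 = 58.4.
Round up: n₁ = 59, giving n₂ = 2 × 59 = 118.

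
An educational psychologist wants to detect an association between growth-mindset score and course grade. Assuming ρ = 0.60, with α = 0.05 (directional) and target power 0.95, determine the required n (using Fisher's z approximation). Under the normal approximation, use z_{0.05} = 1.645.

n = 26

Fisher's z: C = ½·ln((1+r)/(1−r)) = ½·ln(4.0000) = 0.6931.
n = ((z_{α} + z_β)/C)² + 3.
(1.645 + 1.645) / 0.6931 = 3.290 / 0.6931 = 4.747.
n = 4.747² + 3 = 22.53 + 3 = 25.5.
Round up.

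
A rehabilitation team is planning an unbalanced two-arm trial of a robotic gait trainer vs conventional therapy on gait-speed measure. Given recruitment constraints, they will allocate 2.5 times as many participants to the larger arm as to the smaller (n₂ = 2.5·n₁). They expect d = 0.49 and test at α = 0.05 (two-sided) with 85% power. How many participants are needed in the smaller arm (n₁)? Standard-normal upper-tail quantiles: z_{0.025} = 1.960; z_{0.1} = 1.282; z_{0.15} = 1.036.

n₁ = 53

With allocation ratio k = n₂/n₁ = 2.5, Var(x̄₁−x̄₂) = σ²(1/n₁ + 1/(k·n₁)) = σ²·(k+1)/(k·n₁).
So n₁ = (1 + 1/k)·((z_{α/2} + z_β)/d)² = 1.400 × (2.996/0.49)².
n₁ = 1.400 × 37.38 = 52.3.
Round up: n₁ = 53, giving n₂ = ⌈2.5 × 53⌉ = ⌈132.5⌉ = 133.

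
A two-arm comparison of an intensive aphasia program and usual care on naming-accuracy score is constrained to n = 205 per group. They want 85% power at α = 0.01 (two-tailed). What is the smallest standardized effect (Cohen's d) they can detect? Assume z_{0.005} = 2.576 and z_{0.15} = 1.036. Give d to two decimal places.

For two independent groups of n = 205 each: d_min = (z_{α/2} + z_β)·√(2/n).
z-sum = 2.576 + 1.036 = 3.612.
d_min = 3.612 × √(2/205) = 3.612 × 0.0988 = 0.357.

d_min ≈ 0.36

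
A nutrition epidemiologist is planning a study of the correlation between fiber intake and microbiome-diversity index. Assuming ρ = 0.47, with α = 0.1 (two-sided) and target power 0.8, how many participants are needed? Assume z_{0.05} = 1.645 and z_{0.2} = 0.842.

n = 27

Fisher's z: C = ½·ln((1+r)/(1−r)) = ½·ln(2.7736) = 0.5101.
n = ((z_{α/2} + z_β)/C)² + 3.
(1.645 + 0.842) / 0.5101 = 2.487 / 0.5101 = 4.876.
n = 4.876² + 3 = 23.77 + 3 = 26.8.
Round up.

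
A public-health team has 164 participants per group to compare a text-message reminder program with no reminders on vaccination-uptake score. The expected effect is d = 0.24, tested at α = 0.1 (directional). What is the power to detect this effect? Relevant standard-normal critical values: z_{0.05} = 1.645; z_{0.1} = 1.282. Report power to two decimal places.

power ≈ 0.81

For two equal groups, power = Φ(d·√(n/2) − z_{α}).
d·√(n/2) = 0.24 × √(164/2) = 0.24 × 9.055 = 2.173.
z_β = 2.173 − 1.282 = 0.891.
Power = Φ(0.891) = 0.814.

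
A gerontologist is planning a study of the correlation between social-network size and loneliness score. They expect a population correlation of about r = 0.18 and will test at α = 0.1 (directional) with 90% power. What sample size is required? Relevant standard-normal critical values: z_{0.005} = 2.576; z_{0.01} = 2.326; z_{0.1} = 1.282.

n = 202

Fisher's z: C = ½·ln((1+r)/(1−r)) = ½·ln(1.4390) = 0.1820.
n = ((z_{α} + z_β)/C)² + 3.
(1.282 + 1.282) / 0.1820 = 2.564 / 0.1820 = 14.088.
n = 14.088² + 3 = 198.47 + 3 = 201.5.
Round up.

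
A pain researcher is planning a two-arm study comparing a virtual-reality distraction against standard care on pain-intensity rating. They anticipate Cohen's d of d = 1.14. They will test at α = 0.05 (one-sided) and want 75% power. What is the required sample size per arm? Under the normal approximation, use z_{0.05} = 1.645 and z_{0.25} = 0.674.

n = 9 per group

For two independent groups with equal n: n = 2·((z_{α} + z_β) / d)².
z_{α} + z_β = 1.645 + 0.674 = 2.319.
n = 2 × (2.319 / 1.14)² = 2 × 2.034² = 2 × 4.14 = 8.3.
Round up to the next whole participant.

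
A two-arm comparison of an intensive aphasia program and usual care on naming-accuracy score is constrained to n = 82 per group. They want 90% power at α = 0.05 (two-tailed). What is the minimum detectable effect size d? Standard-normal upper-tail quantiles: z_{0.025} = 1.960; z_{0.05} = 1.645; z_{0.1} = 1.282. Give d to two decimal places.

d_min ≈ 0.51

For two independent groups of n = 82 each: d_min = (z_{α/2} + z_β)·√(2/n).
z-sum = 1.960 + 1.282 = 3.242.
d_min = 3.242 × √(2/82) = 3.242 × 0.1562 = 0.506.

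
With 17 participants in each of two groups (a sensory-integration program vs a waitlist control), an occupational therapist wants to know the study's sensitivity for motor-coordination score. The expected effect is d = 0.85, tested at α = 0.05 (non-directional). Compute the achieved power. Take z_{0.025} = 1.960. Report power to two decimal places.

power ≈ 0.70

For two equal groups, power = Φ(d·√(n/2) − z_{α/2}).
d·√(n/2) = 0.85 × √(17/2) = 0.85 × 2.915 = 2.478.
z_β = 2.478 − 1.960 = 0.518.
Power = Φ(0.518) = 0.698.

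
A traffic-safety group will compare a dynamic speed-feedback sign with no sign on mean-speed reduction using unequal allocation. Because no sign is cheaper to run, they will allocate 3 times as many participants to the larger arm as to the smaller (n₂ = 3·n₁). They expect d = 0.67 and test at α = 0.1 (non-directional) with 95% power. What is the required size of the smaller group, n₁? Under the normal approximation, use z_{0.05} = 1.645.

n₁ = 33

With allocation ratio k = n₂/n₁ = 3, Var(x̄₁−x̄₂) = σ²(1/n₁ + 1/(k·n₁)) = σ²·(k+1)/(k·n₁).
So n₁ = (1 + 1/k)·((z_{α/2} + z_β)/d)² = 1.333 × (3.290/0.67)².
n₁ = 1.333 × 24.11 = 32.1.
Round up: n₁ = 33, giving n₂ = 3 × 33 = 99.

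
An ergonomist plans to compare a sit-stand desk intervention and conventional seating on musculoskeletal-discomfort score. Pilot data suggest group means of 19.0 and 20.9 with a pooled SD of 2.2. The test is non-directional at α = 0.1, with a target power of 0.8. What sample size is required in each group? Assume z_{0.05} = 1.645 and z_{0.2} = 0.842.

Cohen's d = |M₁ − M₂| / SD_pooled = |19.0 − 20.9| / 2.2 = 1.9 / 2.2 = 0.864.
For two independent groups with equal n: n = 2·((z_{α/2} + z_β) / d)².
z_{α/2} + z_β = 1.645 + 0.842 = 2.487.
n = 2 × (2.487 / 0.864)² = 2 × 2.878² = 2 × 8.29 = 16.6.
Round up to the next whole participant.

n = 17 per group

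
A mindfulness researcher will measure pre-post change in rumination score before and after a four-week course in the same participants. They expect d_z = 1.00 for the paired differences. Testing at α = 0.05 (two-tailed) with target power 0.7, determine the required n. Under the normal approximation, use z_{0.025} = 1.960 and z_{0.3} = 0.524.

n = 7 pairs

For a paired (one-sample on differences) test: n = ((z_{α/2} + z_β) / d)².
z_{α/2} + z_β = 1.960 + 0.524 = 2.484.
n = (2.484 / 1.00)² = 2.484² = 6.17.
Round up.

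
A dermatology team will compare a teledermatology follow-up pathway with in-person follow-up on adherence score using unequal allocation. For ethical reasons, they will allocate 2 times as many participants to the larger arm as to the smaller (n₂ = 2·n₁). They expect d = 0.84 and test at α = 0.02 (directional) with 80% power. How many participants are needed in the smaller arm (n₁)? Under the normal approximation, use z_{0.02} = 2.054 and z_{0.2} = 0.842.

n₁ = 18

With allocation ratio k = n₂/n₁ = 2, Var(x̄₁−x̄₂) = σ²(1/n₁ + 1/(k·n₁)) = σ²·(k+1)/(k·n₁).
So n₁ = (1 + 1/k)·((z_{α} + z_β)/d)² = 1.500 × (2.896/0.84)².
n₁ = 1.500 × 11.89 = 17.8.
Round up: n₁ = 18, giving n₂ = 2 × 18 = 36.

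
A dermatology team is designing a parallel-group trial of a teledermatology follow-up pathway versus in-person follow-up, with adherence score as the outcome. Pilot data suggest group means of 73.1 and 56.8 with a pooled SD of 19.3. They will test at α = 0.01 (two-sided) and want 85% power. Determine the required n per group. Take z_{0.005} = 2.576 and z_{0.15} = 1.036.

Cohen's d = |M₁ − M₂| / SD_pooled = |73.1 − 56.8| / 19.3 = 16.3 / 19.3 = 0.845.
For two independent groups with equal n: n = 2·((z_{α/2} + z_β) / d)².
z_{α/2} + z_β = 2.576 + 1.036 = 3.612.
n = 2 × (3.612 / 0.845)² = 2 × 4.275² = 2 × 18.27 = 36.5.
Round up to the next whole participant.

n = 37 per group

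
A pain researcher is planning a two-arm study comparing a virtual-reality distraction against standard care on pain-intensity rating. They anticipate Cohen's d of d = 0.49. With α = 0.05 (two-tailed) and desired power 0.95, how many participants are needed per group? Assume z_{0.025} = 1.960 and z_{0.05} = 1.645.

n = 109 per group

For two independent groups with equal n: n = 2·((z_{α/2} + z_β) / d)².
z_{α/2} + z_β = 1.960 + 1.645 = 3.605.
n = 2 × (3.605 / 0.49)² = 2 × 7.357² = 2 × 54.13 = 108.3.
Round up to the next whole participant.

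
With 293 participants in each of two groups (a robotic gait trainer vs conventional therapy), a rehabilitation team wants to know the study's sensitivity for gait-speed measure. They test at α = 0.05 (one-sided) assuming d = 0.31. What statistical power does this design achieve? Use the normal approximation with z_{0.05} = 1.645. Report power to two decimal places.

power ≈ 0.98

For two equal groups, power = Φ(d·√(n/2) − z_{α}).
d·√(n/2) = 0.31 × √(293/2) = 0.31 × 12.104 = 3.752.
z_β = 3.752 − 1.645 = 2.107.
Power = Φ(2.107) = 0.982.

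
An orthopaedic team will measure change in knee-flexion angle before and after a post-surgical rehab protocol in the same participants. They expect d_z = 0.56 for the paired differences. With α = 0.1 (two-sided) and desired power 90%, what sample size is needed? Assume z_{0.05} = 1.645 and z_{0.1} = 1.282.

n = 28 pairs

For a paired (one-sample on differences) test: n = ((z_{α/2} + z_β) / d)².
z_{α/2} + z_β = 1.645 + 1.282 = 2.927.
n = (2.927 / 0.56)² = 5.227² = 27.32.
Round up.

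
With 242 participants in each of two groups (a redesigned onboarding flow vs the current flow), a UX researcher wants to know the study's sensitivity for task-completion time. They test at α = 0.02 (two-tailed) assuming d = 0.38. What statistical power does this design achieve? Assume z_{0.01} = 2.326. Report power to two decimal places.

For two equal groups, power = Φ(d·√(n/2) − z_{α/2}).
d·√(n/2) = 0.38 × √(242/2) = 0.38 × 11.000 = 4.180.
z_β = 4.180 − 2.326 = 1.854.
Power = Φ(1.854) = 0.968.

power ≈ 0.97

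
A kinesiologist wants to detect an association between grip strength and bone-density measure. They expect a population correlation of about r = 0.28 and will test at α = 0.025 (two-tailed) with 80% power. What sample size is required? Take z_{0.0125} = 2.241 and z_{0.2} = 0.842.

n = 118

Fisher's z: C = ½·ln((1+r)/(1−r)) = ½·ln(1.7778) = 0.2877.
n = ((z_{α/2} + z_β)/C)² + 3.
(2.241 + 0.842) / 0.2877 = 3.083 / 0.2877 = 10.716.
n = 10.716² + 3 = 114.83 + 3 = 117.8.
Round up.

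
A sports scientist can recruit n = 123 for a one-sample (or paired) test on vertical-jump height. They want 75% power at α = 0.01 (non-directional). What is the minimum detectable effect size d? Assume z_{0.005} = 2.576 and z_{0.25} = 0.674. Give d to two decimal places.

d_min ≈ 0.29

For a single sample (or paired design) of n = 123: d_min = (z_{α/2} + z_β)/√n.
z-sum = 2.576 + 0.674 = 3.250.
d_min = 3.250 / √123 = 3.250 / 11.091 = 0.293.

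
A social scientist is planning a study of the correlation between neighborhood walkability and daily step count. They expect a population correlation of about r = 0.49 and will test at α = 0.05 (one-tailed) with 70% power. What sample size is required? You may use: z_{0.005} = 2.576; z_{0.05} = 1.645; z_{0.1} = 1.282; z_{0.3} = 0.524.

n = 20

Fisher's z: C = ½·ln((1+r)/(1−r)) = ½·ln(2.9216) = 0.5361.
n = ((z_{α} + z_β)/C)² + 3.
(1.645 + 0.524) / 0.5361 = 2.169 / 0.5361 = 4.046.
n = 4.046² + 3 = 16.37 + 3 = 19.4.
Round up.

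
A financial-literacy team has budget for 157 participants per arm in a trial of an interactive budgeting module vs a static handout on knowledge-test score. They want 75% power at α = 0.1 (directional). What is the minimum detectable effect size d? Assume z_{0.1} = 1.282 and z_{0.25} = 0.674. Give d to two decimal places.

For two independent groups of n = 157 each: d_min = (z_{α} + z_β)·√(2/n).
z-sum = 1.282 + 0.674 = 1.956.
d_min = 1.956 × √(2/157) = 1.956 × 0.1129 = 0.221.

d_min ≈ 0.22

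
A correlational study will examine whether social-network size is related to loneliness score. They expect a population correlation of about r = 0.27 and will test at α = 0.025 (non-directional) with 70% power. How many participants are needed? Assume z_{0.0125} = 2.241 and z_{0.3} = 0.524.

n = 103

Fisher's z: C = ½·ln((1+r)/(1−r)) = ½·ln(1.7397) = 0.2769.
n = ((z_{α/2} + z_β)/C)² + 3.
(2.241 + 0.524) / 0.2769 = 2.765 / 0.2769 = 9.986.
n = 9.986² + 3 = 99.71 + 3 = 102.7.
Round up.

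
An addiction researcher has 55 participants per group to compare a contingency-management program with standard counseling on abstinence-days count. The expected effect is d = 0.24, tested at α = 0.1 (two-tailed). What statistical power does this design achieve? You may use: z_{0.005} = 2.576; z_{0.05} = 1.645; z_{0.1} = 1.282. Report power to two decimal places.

For two equal groups, power = Φ(d·√(n/2) − z_{α/2}).
d·√(n/2) = 0.24 × √(55/2) = 0.24 × 5.244 = 1.259.
z_β = 1.259 − 1.645 = -0.386.
Power = Φ(-0.386) = 0.350.

power ≈ 0.35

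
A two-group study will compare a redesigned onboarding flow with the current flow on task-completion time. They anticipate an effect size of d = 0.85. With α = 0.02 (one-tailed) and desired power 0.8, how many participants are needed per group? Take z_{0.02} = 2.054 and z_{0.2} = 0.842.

n = 24 per group

For two independent groups with equal n: n = 2·((z_{α} + z_β) / d)².
z_{α} + z_β = 2.054 + 0.842 = 2.896.
n = 2 × (2.896 / 0.85)² = 2 × 3.407² = 2 × 11.61 = 23.2.
Round up to the next whole participant.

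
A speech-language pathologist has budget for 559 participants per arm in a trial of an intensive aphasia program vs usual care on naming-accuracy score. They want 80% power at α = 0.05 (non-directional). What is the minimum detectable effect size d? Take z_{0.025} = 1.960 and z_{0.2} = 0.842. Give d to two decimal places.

d_min ≈ 0.17

For two independent groups of n = 559 each: d_min = (z_{α/2} + z_β)·√(2/n).
z-sum = 1.960 + 0.842 = 2.802.
d_min = 2.802 × √(2/559) = 2.802 × 0.0598 = 0.168.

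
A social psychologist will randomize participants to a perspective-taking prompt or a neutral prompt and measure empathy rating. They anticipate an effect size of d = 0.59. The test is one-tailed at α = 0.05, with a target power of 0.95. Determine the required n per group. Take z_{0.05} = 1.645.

n = 63 per group

For two independent groups with equal n: n = 2·((z_{α} + z_β) / d)².
z_{α} + z_β = 1.645 + 1.645 = 3.290.
n = 2 × (3.290 / 0.59)² = 2 × 5.576² = 2 × 31.09 = 62.2.
Round up to the next whole participant.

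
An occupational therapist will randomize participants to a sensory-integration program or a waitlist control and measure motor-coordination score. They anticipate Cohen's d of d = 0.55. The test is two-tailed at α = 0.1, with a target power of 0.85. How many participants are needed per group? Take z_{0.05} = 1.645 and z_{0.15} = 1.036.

n = 48 per group

For two independent groups with equal n: n = 2·((z_{α/2} + z_β) / d)².
z_{α/2} + z_β = 1.645 + 1.036 = 2.681.
n = 2 × (2.681 / 0.55)² = 2 × 4.875² = 2 × 23.76 = 47.5.
Round up to the next whole participant.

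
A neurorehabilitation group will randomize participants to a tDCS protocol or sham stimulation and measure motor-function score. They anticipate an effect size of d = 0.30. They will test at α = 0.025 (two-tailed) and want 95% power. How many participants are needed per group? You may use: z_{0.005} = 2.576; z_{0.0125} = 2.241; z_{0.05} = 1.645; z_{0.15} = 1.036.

For two independent groups with equal n: n = 2·((z_{α/2} + z_β) / d)².
z_{α/2} + z_β = 2.241 + 1.645 = 3.886.
n = 2 × (3.886 / 0.30)² = 2 × 12.953² = 2 × 167.79 = 335.6.
Round up to the next whole participant.

n = 336 per group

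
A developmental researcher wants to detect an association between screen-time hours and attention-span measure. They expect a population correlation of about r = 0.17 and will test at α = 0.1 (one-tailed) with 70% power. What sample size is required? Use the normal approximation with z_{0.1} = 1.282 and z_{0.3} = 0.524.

Fisher's z: C = ½·ln((1+r)/(1−r)) = ½·ln(1.4096) = 0.1717.
n = ((z_{α} + z_β)/C)² + 3.
(1.282 + 0.524) / 0.1717 = 1.806 / 0.1717 = 10.518.
n = 10.518² + 3 = 110.64 + 3 = 113.6.
Round up.

n = 114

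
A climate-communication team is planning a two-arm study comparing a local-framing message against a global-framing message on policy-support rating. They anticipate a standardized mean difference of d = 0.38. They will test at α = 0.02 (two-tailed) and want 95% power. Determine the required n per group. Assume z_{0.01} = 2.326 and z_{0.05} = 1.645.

For two independent groups with equal n: n = 2·((z_{α/2} + z_β) / d)².
z_{α/2} + z_β = 2.326 + 1.645 = 3.971.
n = 2 × (3.971 / 0.38)² = 2 × 10.450² = 2 × 109.20 = 218.4.
Round up to the next whole participant.

n = 219 per group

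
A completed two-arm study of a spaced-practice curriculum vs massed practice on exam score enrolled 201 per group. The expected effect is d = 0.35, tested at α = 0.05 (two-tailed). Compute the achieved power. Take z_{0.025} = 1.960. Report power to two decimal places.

power ≈ 0.94

For two equal groups, power = Φ(d·√(n/2) − z_{α/2}).
d·√(n/2) = 0.35 × √(201/2) = 0.35 × 10.025 = 3.509.
z_β = 3.509 − 1.960 = 1.549.
Power = Φ(1.549) = 0.939.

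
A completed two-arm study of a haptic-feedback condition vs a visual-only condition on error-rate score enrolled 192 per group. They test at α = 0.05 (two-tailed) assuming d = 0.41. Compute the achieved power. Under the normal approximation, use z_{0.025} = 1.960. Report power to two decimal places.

power ≈ 0.98

For two equal groups, power = Φ(d·√(n/2) − z_{α/2}).
d·√(n/2) = 0.41 × √(192/2) = 0.41 × 9.798 = 4.017.
z_β = 4.017 − 1.960 = 2.057.
Power = Φ(2.057) = 0.980.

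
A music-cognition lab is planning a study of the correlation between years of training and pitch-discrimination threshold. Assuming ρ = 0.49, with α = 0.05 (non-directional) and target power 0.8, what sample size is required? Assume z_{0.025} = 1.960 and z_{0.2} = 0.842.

Fisher's z: C = ½·ln((1+r)/(1−r)) = ½·ln(2.9216) = 0.5361.
n = ((z_{α/2} + z_β)/C)² + 3.
(1.960 + 0.842) / 0.5361 = 2.802 / 0.5361 = 5.227.
n = 5.227² + 3 = 27.32 + 3 = 30.3.
Round up.

n = 31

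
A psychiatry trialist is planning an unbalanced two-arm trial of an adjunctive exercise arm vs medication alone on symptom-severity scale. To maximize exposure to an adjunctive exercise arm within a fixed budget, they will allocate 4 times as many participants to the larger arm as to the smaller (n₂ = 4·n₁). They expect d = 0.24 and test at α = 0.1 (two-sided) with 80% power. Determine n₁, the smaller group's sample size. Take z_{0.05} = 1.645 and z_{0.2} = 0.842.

With allocation ratio k = n₂/n₁ = 4, Var(x̄₁−x̄₂) = σ²(1/n₁ + 1/(k·n₁)) = σ²·(k+1)/(k·n₁).
So n₁ = (1 + 1/k)·((z_{α/2} + z_β)/d)² = 1.250 × (2.487/0.24)².
n₁ = 1.250 × 107.38 = 134.2.
Round up: n₁ = 135, giving n₂ = 4 × 135 = 540.

n₁ = 135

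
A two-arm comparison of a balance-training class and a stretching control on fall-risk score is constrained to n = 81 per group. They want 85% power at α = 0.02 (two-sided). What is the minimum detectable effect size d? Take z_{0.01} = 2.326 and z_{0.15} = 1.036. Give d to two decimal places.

d_min ≈ 0.53

For two independent groups of n = 81 each: d_min = (z_{α/2} + z_β)·√(2/n).
z-sum = 2.326 + 1.036 = 3.362.
d_min = 3.362 × √(2/81) = 3.362 × 0.1571 = 0.528.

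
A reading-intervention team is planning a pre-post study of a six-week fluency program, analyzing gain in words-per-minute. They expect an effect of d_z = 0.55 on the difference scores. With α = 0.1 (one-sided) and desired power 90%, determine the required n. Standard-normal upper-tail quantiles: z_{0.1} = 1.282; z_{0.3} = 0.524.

For a paired (one-sample on differences) test: n = ((z_{α} + z_β) / d)².
z_{α} + z_β = 1.282 + 1.282 = 2.564.
n = (2.564 / 0.55)² = 4.662² = 21.73.
Round up.

n = 22 pairs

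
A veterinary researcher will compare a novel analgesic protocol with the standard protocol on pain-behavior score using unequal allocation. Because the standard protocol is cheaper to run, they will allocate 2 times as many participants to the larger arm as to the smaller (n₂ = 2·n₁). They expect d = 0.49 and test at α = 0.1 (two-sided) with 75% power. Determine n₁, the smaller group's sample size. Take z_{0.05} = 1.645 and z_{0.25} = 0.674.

n₁ = 34

With allocation ratio k = n₂/n₁ = 2, Var(x̄₁−x̄₂) = σ²(1/n₁ + 1/(k·n₁)) = σ²·(k+1)/(k·n₁).
So n₁ = (1 + 1/k)·((z_{α/2} + z_β)/d)² = 1.500 × (2.319/0.49)².
n₁ = 1.500 × 22.40 = 33.6.
Round up: n₁ = 34, giving n₂ = 2 × 34 = 68.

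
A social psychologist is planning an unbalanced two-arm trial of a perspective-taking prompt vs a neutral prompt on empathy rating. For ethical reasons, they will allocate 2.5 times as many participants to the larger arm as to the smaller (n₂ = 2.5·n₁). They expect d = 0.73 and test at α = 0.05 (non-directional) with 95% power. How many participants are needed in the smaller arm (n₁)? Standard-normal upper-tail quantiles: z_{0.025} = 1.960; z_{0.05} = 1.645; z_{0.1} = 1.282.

With allocation ratio k = n₂/n₁ = 2.5, Var(x̄₁−x̄₂) = σ²(1/n₁ + 1/(k·n₁)) = σ²·(k+1)/(k·n₁).
So n₁ = (1 + 1/k)·((z_{α/2} + z_β)/d)² = 1.400 × (3.605/0.73)².
n₁ = 1.400 × 24.39 = 34.1.
Round up: n₁ = 35, giving n₂ = ⌈2.5 × 35⌉ = ⌈87.5⌉ = 88.

n₁ = 35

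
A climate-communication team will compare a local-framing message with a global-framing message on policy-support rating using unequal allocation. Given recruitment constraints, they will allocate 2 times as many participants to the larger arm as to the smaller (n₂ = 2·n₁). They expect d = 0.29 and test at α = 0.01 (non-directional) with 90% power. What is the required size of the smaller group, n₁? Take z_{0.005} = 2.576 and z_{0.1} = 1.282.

n₁ = 266

With allocation ratio k = n₂/n₁ = 2, Var(x̄₁−x̄₂) = σ²(1/n₁ + 1/(k·n₁)) = σ²·(k+1)/(k·n₁).
So n₁ = (1 + 1/k)·((z_{α/2} + z_β)/d)² = 1.500 × (3.858/0.29)².
n₁ = 1.500 × 176.98 = 265.5.
Round up: n₁ = 266, giving n₂ = 2 × 266 = 532.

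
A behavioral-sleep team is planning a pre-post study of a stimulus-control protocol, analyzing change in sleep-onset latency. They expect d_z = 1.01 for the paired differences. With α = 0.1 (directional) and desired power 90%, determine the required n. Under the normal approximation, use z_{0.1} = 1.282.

For a paired (one-sample on differences) test: n = ((z_{α} + z_β) / d)².
z_{α} + z_β = 1.282 + 1.282 = 2.564.
n = (2.564 / 1.01)² = 2.539² = 6.44.
Round up.

n = 7 pairs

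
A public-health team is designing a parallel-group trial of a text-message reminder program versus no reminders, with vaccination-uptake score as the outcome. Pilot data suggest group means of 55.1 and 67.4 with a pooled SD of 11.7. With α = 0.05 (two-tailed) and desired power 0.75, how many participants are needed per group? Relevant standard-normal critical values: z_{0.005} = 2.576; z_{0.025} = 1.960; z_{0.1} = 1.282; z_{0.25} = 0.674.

n = 13 per group

Cohen's d = |M₁ − M₂| / SD_pooled = |55.1 − 67.4| / 11.7 = 12.3 / 11.7 = 1.051.
For two independent groups with equal n: n = 2·((z_{α/2} + z_β) / d)².
z_{α/2} + z_β = 1.960 + 0.674 = 2.634.
n = 2 × (2.634 / 1.051)² = 2 × 2.506² = 2 × 6.28 = 12.6.
Round up to the next whole participant.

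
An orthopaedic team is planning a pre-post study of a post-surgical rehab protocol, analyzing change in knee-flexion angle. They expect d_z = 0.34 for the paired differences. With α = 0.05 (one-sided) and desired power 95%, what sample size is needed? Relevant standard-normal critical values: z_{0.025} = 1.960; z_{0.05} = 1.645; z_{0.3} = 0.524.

n = 94 pairs

For a paired (one-sample on differences) test: n = ((z_{α} + z_β) / d)².
z_{α} + z_β = 1.645 + 1.645 = 3.290.
n = (3.290 / 0.34)² = 9.676² = 93.63.
Round up.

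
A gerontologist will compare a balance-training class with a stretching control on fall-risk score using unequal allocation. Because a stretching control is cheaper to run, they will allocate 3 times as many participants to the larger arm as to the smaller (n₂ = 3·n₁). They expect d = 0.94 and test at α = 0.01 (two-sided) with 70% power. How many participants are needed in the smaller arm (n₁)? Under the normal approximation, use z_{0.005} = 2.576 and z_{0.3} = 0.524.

n₁ = 15

With allocation ratio k = n₂/n₁ = 3, Var(x̄₁−x̄₂) = σ²(1/n₁ + 1/(k·n₁)) = σ²·(k+1)/(k·n₁).
So n₁ = (1 + 1/k)·((z_{α/2} + z_β)/d)² = 1.333 × (3.100/0.94)².
n₁ = 1.333 × 10.88 = 14.5.
Round up: n₁ = 15, giving n₂ = 3 × 15 = 45.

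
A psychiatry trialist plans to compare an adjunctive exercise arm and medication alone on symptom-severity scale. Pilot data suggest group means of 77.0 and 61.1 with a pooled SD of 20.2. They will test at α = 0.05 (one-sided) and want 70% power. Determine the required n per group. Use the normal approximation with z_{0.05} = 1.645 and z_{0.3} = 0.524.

Cohen's d = |M₁ − M₂| / SD_pooled = |77.0 − 61.1| / 20.2 = 15.9 / 20.2 = 0.787.
For two independent groups with equal n: n = 2·((z_{α} + z_β) / d)².
z_{α} + z_β = 1.645 + 0.524 = 2.169.
n = 2 × (2.169 / 0.787)² = 2 × 2.756² = 2 × 7.60 = 15.2.
Round up to the next whole participant.

n = 16 per group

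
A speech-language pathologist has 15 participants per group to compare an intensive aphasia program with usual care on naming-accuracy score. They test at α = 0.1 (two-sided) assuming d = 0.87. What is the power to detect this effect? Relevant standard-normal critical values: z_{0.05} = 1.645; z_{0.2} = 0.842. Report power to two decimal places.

For two equal groups, power = Φ(d·√(n/2) − z_{α/2}).
d·√(n/2) = 0.87 × √(15/2) = 0.87 × 2.739 = 2.383.
z_β = 2.383 − 1.645 = 0.738.
Power = Φ(0.738) = 0.770.

power ≈ 0.77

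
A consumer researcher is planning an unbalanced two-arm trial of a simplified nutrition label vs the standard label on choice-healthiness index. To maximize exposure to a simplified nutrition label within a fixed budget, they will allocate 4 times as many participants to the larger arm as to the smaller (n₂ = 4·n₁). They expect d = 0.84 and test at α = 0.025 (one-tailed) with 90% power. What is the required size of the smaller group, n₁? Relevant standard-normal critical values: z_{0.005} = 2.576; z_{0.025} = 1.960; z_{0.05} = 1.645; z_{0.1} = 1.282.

With allocation ratio k = n₂/n₁ = 4, Var(x̄₁−x̄₂) = σ²(1/n₁ + 1/(k·n₁)) = σ²·(k+1)/(k·n₁).
So n₁ = (1 + 1/k)·((z_{α} + z_β)/d)² = 1.250 × (3.242/0.84)².
n₁ = 1.250 × 14.90 = 18.6.
Round up: n₁ = 19, giving n₂ = 4 × 19 = 76.

n₁ = 19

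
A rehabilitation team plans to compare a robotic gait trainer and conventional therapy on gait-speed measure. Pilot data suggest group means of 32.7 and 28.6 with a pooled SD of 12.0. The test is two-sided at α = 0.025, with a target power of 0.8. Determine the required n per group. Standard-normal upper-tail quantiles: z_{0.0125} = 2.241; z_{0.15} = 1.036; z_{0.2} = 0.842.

n = 163 per group

Cohen's d = |M₁ − M₂| / SD_pooled = |32.7 − 28.6| / 12.0 = 4.1 / 12.0 = 0.342.
For two independent groups with equal n: n = 2·((z_{α/2} + z_β) / d)².
z_{α/2} + z_β = 2.241 + 0.842 = 3.083.
n = 2 × (3.083 / 0.342)² = 2 × 9.015² = 2 × 81.26 = 162.5.
Round up to the next whole participant.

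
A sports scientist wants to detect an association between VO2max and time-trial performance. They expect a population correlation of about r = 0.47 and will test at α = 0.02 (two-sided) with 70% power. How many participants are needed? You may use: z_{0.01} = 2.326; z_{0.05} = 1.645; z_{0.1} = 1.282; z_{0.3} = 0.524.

Fisher's z: C = ½·ln((1+r)/(1−r)) = ½·ln(2.7736) = 0.5101.
n = ((z_{α/2} + z_β)/C)² + 3.
(2.326 + 0.524) / 0.5101 = 2.850 / 0.5101 = 5.587.
n = 5.587² + 3 = 31.22 + 3 = 34.2.
Round up.

n = 35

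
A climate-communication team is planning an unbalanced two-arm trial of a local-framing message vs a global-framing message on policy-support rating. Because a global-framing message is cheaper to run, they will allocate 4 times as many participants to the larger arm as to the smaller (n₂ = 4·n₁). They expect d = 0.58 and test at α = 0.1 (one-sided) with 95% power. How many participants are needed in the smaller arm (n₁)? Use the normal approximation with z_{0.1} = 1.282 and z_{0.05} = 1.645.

With allocation ratio k = n₂/n₁ = 4, Var(x̄₁−x̄₂) = σ²(1/n₁ + 1/(k·n₁)) = σ²·(k+1)/(k·n₁).
So n₁ = (1 + 1/k)·((z_{α} + z_β)/d)² = 1.250 × (2.927/0.58)².
n₁ = 1.250 × 25.47 = 31.8.
Round up: n₁ = 32, giving n₂ = 4 × 32 = 128.

n₁ = 32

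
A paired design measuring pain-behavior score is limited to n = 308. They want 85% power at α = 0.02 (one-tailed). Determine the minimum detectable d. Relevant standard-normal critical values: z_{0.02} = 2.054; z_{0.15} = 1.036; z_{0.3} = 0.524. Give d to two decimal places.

d_min ≈ 0.18

For a single sample (or paired design) of n = 308: d_min = (z_{α} + z_β)/√n.
z-sum = 2.054 + 1.036 = 3.090.
d_min = 3.090 / √308 = 3.090 / 17.550 = 0.176.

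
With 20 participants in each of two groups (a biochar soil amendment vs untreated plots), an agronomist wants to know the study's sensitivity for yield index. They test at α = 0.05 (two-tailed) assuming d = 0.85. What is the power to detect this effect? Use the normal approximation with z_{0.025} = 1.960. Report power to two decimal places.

power ≈ 0.77

For two equal groups, power = Φ(d·√(n/2) − z_{α/2}).
d·√(n/2) = 0.85 × √(20/2) = 0.85 × 3.162 = 2.688.
z_β = 2.688 − 1.960 = 0.728.
Power = Φ(0.728) = 0.767.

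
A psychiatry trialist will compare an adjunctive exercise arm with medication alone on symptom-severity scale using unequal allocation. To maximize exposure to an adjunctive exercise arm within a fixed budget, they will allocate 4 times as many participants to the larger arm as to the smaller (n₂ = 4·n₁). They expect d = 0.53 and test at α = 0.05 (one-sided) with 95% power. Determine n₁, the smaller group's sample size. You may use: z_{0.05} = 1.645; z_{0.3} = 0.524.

n₁ = 49

With allocation ratio k = n₂/n₁ = 4, Var(x̄₁−x̄₂) = σ²(1/n₁ + 1/(k·n₁)) = σ²·(k+1)/(k·n₁).
So n₁ = (1 + 1/k)·((z_{α} + z_β)/d)² = 1.250 × (3.290/0.53)².
n₁ = 1.250 × 38.53 = 48.2.
Round up: n₁ = 49, giving n₂ = 4 × 49 = 196.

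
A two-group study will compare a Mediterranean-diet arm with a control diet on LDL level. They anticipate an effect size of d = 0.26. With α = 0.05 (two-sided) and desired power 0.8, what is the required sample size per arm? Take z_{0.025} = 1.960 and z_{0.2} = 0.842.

n = 233 per group

For two independent groups with equal n: n = 2·((z_{α/2} + z_β) / d)².
z_{α/2} + z_β = 1.960 + 0.842 = 2.802.
n = 2 × (2.802 / 0.26)² = 2 × 10.777² = 2 × 116.14 = 232.3.
Round up to the next whole participant.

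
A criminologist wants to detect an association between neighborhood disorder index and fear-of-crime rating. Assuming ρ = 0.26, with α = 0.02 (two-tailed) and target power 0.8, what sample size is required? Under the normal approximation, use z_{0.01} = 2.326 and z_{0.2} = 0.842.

Fisher's z: C = ½·ln((1+r)/(1−r)) = ½·ln(1.7027) = 0.2661.
n = ((z_{α/2} + z_β)/C)² + 3.
(2.326 + 0.842) / 0.2661 = 3.168 / 0.2661 = 11.905.
n = 11.905² + 3 = 141.74 + 3 = 144.7.
Round up.

n = 145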